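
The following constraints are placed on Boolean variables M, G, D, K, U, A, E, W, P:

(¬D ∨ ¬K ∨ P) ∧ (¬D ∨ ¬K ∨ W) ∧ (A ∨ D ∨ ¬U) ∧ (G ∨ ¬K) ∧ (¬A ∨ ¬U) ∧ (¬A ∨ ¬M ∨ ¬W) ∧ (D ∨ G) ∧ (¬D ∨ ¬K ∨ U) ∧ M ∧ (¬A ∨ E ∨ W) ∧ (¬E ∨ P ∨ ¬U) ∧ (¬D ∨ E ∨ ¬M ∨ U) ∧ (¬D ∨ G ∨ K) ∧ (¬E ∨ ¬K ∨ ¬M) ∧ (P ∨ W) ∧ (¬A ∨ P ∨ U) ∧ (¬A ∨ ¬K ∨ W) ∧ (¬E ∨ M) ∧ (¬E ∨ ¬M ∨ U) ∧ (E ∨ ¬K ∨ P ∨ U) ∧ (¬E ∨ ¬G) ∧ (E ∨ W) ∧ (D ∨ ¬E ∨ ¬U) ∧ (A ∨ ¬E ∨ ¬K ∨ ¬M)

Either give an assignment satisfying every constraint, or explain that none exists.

Unit clause (M) forces M = True.
Try G = False:
  (G ∨ ¬K) forces K = False.
  (D ∨ G) forces D = True.
  clause (¬D ∨ G ∨ K) is falsified — backtrack.
So G = True.
  then (¬E ∨ ¬G) forces E = False.
  then (E ∨ W) forces W = True.
  then (¬A ∨ ¬M ∨ ¬W) forces A = False.
Set D = True.
  then (¬D ∨ E ∨ ¬M ∨ U) forces U = True.
Set K = False.
Set P = False.
All clauses satisfied.

M: True, G: True, D: True, K: False, U: True, A: False, E: False, W: True, P: False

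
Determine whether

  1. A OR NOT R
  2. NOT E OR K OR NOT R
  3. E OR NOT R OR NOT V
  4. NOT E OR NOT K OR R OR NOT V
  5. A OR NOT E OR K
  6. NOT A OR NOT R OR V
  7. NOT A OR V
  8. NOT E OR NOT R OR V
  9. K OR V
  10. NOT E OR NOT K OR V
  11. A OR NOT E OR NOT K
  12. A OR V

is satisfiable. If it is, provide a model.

A: False; E: False; R: False; V: True; K: True

Set A = False.
  then (A OR NOT R) forces R = False.
  then (A OR V) forces V = True.
Try E = True:
  (NOT E OR NOT K OR R OR NOT V) forces K = False.
  clause (A OR NOT E OR K) is falsified — backtrack.
So E = False.
Set K = True.
All clauses satisfied.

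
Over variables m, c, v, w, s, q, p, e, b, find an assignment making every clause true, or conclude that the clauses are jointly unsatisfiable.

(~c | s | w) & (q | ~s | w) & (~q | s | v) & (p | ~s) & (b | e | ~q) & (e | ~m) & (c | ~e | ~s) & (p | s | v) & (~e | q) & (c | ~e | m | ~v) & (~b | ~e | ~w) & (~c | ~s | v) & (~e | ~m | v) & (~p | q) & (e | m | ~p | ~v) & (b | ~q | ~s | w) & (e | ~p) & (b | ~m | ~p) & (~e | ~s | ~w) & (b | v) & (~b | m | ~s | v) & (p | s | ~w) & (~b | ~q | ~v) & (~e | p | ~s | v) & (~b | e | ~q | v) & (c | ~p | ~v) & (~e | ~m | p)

m = False, c = False, v = True, w = False, s = False, q = False, p = False, e = False, b = False

Set m = False.
Set c = False.
Try v = False:
  (b | v) forces b = True.
  (~b | m | ~s | v) forces s = False.
  (~q | s | v) forces q = False.
  (p | s | v) forces p = True.
  clause (~p | q) is falsified — backtrack.
So v = True.
  then (c | ~e | m | ~v) forces e = False.
  then (e | m | ~p | ~v) forces p = False.
  then (p | ~s) forces s = False.
  then (p | s | ~w) forces w = False.
Try q = True:
  (b | e | ~q) forces b = True.
  clause (~b | ~q | ~v) is falsified — backtrack.
So q = False.
Set b = False.
All clauses satisfied.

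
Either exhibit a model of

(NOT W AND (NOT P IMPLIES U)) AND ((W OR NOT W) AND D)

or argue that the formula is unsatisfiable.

D = True; U = True; P = True; W = False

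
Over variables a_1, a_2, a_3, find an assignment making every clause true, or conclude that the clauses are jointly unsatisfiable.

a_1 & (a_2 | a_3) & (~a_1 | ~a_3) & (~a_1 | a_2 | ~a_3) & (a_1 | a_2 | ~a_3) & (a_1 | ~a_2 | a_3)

a_1 = True; a_2 = True; a_3 = False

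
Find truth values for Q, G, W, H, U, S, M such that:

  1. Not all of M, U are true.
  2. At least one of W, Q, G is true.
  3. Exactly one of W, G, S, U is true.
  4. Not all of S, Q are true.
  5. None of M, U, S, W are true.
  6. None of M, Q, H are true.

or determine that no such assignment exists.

Q = False, G = True, W = False, H = False, U = False, S = False, M = False

  (1) {M, U}: 0/2 true — not all ✓
  (2) {W, Q, G}: 1 true — at least one ✓
  (3) {W, G, S, U}: 1 true — exactly one ✓
  (4) {S, Q}: 0/2 true — not all ✓
  (5) {M, U, S, W}: 0 true — none ✓
  (6) {M, Q, H}: 0 true — none ✓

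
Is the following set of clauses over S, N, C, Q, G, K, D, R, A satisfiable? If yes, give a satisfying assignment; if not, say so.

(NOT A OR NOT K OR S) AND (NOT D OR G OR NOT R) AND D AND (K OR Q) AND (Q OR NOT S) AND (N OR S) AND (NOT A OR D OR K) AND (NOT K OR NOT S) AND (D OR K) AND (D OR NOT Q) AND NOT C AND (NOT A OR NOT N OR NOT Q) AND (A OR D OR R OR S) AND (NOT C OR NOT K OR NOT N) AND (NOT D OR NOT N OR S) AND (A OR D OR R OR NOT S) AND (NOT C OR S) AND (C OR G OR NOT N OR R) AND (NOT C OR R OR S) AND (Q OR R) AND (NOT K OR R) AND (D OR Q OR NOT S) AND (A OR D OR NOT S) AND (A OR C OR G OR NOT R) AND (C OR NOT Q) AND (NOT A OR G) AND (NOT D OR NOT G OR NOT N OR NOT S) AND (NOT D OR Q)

Case C = True:
  Clause (NOT C) is falsified — contradiction.
Case C = False:
  (D) forces D = True.
  (C OR NOT Q) forces Q = False.
  Clause (NOT D OR Q) is falsified — contradiction.
Both cases fail, so the formula is unsatisfiable.

No satisfying assignment exists.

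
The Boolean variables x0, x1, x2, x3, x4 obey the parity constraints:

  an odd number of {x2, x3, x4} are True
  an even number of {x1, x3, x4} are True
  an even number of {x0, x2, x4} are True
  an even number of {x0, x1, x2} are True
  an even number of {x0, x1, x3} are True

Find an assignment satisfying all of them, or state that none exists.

x0=T, x1=T, x2=F, x3=F, x4=T

{x2, x3, x4}: 1 true → odd ✓
{x1, x3, x4}: 2 true → even ✓
{x0, x2, x4}: 2 true → even ✓
{x0, x1, x2}: 2 true → even ✓
{x0, x1, x3}: 2 true → even ✓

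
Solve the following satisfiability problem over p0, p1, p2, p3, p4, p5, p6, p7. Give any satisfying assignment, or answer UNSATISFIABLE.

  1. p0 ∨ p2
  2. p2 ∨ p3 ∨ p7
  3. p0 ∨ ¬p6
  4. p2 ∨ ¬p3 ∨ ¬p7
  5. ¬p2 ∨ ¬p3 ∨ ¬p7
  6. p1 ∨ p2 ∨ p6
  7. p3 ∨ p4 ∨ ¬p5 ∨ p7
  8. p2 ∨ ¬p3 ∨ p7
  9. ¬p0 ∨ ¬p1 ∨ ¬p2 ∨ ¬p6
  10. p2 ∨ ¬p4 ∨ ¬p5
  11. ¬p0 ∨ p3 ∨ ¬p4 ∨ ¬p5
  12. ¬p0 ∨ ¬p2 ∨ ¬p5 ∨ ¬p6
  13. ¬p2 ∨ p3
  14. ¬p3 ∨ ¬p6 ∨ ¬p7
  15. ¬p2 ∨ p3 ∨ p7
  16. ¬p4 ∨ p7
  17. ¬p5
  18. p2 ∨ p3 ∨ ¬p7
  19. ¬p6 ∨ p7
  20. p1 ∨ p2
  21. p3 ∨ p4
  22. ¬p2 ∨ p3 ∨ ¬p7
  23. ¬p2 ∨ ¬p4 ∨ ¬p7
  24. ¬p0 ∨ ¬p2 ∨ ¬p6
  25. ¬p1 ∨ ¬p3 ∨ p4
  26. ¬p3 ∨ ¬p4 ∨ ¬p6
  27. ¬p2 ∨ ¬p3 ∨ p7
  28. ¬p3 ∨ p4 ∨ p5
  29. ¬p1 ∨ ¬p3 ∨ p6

Case p3 = True:
  (¬p5) forces p5 = False.
  (¬p3 ∨ p4 ∨ p5) forces p4 = True.
  (¬p4 ∨ p7) forces p7 = True.
  (p2 ∨ ¬p3 ∨ ¬p7) forces p2 = True.
  Clause (¬p2 ∨ ¬p3 ∨ ¬p7) is falsified — contradiction.
Case p3 = False:
  (¬p2 ∨ p3) forces p2 = False.
  (p0 ∨ p2) forces p0 = True.
  (p2 ∨ p3 ∨ p7) forces p7 = True.
  Clause (p2 ∨ p3 ∨ ¬p7) is falsified — contradiction.
Both cases fail, so the formula is unsatisfiable.

The formula is unsatisfiable.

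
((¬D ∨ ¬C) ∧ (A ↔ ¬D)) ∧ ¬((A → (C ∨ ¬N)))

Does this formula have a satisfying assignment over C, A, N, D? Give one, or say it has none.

C: False, A: True, N: True, D: False

  (¬D ∨ ¬C) ∧ (A ↔ ¬D) = True
    ¬D ∨ ¬C = True
      ¬D = True
      ¬C = True
    A ↔ ¬D = True
      ¬D = True
  ¬((A → (C ∨ ¬N))) = True
    A → (C ∨ ¬N) = False
      C ∨ ¬N = False
        ¬N = False
Both conjuncts True, so the formula holds.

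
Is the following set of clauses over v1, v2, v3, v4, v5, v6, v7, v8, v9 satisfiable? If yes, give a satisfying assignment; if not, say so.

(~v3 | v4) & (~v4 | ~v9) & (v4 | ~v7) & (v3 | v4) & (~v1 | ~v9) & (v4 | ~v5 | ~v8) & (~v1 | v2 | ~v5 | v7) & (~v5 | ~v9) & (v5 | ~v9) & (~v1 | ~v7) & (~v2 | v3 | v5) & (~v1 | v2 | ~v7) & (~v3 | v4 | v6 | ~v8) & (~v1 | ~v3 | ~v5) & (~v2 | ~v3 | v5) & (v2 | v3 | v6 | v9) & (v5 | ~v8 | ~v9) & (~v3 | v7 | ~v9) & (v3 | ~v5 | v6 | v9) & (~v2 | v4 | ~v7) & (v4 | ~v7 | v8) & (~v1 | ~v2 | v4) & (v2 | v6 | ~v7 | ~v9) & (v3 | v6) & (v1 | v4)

v1: False; v2: False; v3: True; v4: True; v5: False; v6: False; v7: False; v8: False; v9: False

Set v1 = False.
  then (v1 | v4) forces v4 = True.
  then (~v4 | ~v9) forces v9 = False.
Set v2 = False.
Set v3 = True.
Set v5 = False.
Set v6 = False.
Set v7 = False.
Set v8 = False.
All clauses satisfied.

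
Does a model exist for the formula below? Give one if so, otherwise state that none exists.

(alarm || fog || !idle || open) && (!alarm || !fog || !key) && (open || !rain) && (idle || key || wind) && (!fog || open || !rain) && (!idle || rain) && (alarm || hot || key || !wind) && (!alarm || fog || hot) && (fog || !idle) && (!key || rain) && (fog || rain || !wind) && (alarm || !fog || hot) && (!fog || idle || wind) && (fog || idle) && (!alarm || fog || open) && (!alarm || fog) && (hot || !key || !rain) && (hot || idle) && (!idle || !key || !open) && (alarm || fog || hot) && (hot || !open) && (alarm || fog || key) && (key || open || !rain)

wind = True, open = True, hot = True, key = False, alarm = True, idle = True, fog = True, rain = True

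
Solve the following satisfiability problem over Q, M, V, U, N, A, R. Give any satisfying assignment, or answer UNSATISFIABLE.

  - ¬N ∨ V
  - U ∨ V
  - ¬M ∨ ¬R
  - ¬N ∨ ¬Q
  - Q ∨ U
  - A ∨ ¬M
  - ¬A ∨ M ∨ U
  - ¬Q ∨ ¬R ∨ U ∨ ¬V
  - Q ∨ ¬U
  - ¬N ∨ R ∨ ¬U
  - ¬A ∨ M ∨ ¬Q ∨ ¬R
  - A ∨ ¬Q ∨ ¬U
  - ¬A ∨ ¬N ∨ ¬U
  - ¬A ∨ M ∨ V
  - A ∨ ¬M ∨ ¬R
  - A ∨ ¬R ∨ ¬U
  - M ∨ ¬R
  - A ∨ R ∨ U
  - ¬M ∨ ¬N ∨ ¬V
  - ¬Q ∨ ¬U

Set Q = True.
  then (¬N ∨ ¬Q) forces N = False.
  then (¬Q ∨ ¬U) forces U = False.
  then (U ∨ V) forces V = True.
  then (¬Q ∨ ¬R ∨ U ∨ ¬V) forces R = False.
  then (A ∨ R ∨ U) forces A = True.
  then (¬A ∨ M ∨ U) forces M = True.
All clauses satisfied.

Q=T, M=T, V=T, U=F, N=F, A=T, R=F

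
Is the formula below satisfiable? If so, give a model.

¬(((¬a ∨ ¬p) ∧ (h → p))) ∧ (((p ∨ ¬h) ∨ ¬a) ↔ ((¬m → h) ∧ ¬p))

m = True; h = True; a = False; p = False

  ¬(((¬a ∨ ¬p) ∧ (h → p))) = True
    (¬a ∨ ¬p) ∧ (h → p) = False
      ¬a ∨ ¬p = True
        ¬a = True
        ¬p = True
      h → p = False
  ((p ∨ ¬h) ∨ ¬a) ↔ ((¬m → h) ∧ ¬p) = True
    (p ∨ ¬h) ∨ ¬a = True
      p ∨ ¬h = False
        ¬h = False
      ¬a = True
    (¬m → h) ∧ ¬p = True
      ¬m → h = True
        ¬m = False
      ¬p = True
Both conjuncts True, so the formula holds.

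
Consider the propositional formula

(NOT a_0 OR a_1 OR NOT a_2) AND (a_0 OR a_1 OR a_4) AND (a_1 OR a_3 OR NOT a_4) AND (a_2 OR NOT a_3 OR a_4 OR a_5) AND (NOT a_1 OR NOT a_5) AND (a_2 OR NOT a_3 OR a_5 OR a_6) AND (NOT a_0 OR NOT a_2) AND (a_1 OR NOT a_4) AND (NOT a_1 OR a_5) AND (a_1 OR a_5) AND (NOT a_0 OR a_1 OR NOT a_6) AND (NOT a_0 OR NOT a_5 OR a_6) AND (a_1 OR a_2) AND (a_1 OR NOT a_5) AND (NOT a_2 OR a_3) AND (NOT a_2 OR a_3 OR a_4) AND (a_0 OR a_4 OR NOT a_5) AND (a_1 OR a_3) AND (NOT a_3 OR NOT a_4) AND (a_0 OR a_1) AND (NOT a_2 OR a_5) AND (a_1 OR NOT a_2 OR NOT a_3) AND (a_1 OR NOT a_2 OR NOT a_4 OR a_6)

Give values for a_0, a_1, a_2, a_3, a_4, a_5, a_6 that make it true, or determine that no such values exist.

Unsatisfiable

Case a_5 = True:
  (NOT a_1 OR NOT a_5) forces a_1 = False.
  Clause (a_1 OR NOT a_5) is falsified — contradiction.
Case a_5 = False:
  (NOT a_1 OR a_5) forces a_1 = False.
  Clause (a_1 OR a_5) is falsified — contradiction.
Both cases fail, so the formula is unsatisfiable.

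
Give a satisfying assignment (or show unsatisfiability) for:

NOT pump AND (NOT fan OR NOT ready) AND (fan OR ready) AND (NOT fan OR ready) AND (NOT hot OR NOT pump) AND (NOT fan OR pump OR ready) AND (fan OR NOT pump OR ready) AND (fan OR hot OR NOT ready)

Unit clause (NOT pump) forces pump = False.
Set hot = True.
Try fan = True:
  (NOT fan OR NOT ready) forces ready = False.
  clause (NOT fan OR ready) is falsified — backtrack.
So fan = False.
  then (fan OR ready) forces ready = True.
All clauses satisfied.

pump: False, hot: True, fan: False, ready: True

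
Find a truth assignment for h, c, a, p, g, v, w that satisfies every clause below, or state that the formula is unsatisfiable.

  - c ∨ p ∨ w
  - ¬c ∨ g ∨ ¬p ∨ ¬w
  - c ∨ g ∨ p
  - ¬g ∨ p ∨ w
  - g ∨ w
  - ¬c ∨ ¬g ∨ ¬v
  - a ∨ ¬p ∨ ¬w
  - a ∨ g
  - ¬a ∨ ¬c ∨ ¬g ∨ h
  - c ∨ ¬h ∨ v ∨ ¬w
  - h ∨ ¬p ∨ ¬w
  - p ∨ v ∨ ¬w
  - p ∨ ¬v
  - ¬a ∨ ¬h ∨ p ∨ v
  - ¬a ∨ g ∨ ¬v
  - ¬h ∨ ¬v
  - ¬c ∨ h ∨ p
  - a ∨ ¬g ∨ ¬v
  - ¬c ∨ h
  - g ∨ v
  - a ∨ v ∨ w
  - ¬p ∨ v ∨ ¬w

Set h = True.
  then (¬h ∨ ¬v) forces v = False.
  then (g ∨ v) forces g = True.
Set c = False.
  then (c ∨ ¬h ∨ v ∨ ¬w) forces w = False.
  then (a ∨ v ∨ w) forces a = True.
  then (c ∨ p ∨ w) forces p = True.
All clauses satisfied.

h = True, c = False, a = True, p = True, g = True, v = False, w = False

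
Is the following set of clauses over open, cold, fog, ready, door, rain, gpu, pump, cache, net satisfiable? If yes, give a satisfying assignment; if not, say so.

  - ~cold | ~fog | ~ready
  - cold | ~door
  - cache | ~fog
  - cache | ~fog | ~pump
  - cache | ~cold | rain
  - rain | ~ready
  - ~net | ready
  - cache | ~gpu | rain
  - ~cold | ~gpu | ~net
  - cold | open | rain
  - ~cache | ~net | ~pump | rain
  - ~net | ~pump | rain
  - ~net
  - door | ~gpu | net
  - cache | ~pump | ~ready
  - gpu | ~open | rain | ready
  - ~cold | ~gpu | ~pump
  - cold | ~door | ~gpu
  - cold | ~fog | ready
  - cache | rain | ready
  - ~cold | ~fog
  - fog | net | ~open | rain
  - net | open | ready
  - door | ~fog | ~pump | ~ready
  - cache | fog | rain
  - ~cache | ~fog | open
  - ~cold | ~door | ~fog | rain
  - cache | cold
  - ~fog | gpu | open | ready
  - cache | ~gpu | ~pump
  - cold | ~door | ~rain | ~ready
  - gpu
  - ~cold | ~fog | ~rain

open = True, cold = True, fog = False, ready = True, door = True, rain = True, gpu = True, pump = False, cache = True, net = False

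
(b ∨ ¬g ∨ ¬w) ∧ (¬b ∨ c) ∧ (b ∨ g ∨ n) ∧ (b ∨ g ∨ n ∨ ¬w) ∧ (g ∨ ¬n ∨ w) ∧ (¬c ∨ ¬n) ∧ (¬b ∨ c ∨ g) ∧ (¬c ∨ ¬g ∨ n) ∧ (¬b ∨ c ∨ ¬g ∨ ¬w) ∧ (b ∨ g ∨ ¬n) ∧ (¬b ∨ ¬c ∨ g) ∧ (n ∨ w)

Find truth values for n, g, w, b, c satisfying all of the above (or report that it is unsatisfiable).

n = True, g = True, w = False, b = False, c = False

Set n = True.
  then (¬c ∨ ¬n) forces c = False.
  then (¬b ∨ c) forces b = False.
  then (b ∨ g ∨ ¬n) forces g = True.
  then (b ∨ ¬g ∨ ¬w) forces w = False.
All clauses satisfied.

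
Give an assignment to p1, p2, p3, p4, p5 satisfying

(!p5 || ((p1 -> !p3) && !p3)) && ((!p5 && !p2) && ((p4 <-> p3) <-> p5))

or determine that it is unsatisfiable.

p1=T, p2=F, p3=T, p4=F, p5=F

  !p5 || ((p1 -> !p3) && !p3) = True
    !p5 = True
    (p1 -> !p3) && !p3 = False
      p1 -> !p3 = False
        !p3 = False
      !p3 = False
  (!p5 && !p2) && ((p4 <-> p3) <-> p5) = True
    !p5 && !p2 = True
      !p5 = True
      !p2 = True
    (p4 <-> p3) <-> p5 = True
      p4 <-> p3 = False
Both conjuncts True, so the formula holds.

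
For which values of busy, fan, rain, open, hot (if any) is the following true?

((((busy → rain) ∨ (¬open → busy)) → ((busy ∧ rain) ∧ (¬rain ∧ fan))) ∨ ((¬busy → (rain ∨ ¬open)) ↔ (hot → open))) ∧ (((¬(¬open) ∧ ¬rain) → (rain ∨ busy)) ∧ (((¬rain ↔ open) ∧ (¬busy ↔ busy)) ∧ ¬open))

UNSATISFIABLE

The conjunct ¬busy ↔ busy is unsatisfiable on its own:
  busy=F: evaluates to False.
  busy=T: evaluates to False.
So the whole conjunction is unsatisfiable.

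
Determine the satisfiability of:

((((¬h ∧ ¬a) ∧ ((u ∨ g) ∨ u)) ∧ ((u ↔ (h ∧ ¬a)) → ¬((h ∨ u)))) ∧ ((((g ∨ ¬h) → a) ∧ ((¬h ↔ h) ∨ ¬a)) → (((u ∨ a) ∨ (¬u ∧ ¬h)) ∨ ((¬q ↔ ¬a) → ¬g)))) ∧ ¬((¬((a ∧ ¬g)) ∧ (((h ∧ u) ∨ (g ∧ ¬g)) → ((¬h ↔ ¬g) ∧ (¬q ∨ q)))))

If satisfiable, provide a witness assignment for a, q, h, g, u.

Case h = True: the conjunct ¬h is False.
Case h = False: the formula simplifies to (((¬a ∧ ((u ∨ g) ∨ u)) ∧ (¬u → ¬u)) ∧ ((a ∧ ¬a) → (((u ∨ a) ∨ ¬u) ∨ ((¬q ↔ ¬a) → ¬g)))) ∧ ¬((¬((a ∧ ¬g)) ∧ ((g ∧ ¬g) → (¬g ∧ (¬q ∨ q))))).
  g = True: the conjunct ¬((¬((a ∧ ¬g)) ∧ ((g ∧ ¬g) → (¬g ∧ (¬q ∨ q))))) becomes ¬((True ∧ True)) = False.
  g = False: simplifies to ((¬a ∧ (u ∨ u)) ∧ (¬u → ¬u)) ∧ ¬(¬a).
    a = True: the conjunct ¬a is False.
    a = False: the conjunct ¬(¬a) becomes ¬(¬False) = False.
Both cases fail — unsatisfiable.

UNSATISFIABLE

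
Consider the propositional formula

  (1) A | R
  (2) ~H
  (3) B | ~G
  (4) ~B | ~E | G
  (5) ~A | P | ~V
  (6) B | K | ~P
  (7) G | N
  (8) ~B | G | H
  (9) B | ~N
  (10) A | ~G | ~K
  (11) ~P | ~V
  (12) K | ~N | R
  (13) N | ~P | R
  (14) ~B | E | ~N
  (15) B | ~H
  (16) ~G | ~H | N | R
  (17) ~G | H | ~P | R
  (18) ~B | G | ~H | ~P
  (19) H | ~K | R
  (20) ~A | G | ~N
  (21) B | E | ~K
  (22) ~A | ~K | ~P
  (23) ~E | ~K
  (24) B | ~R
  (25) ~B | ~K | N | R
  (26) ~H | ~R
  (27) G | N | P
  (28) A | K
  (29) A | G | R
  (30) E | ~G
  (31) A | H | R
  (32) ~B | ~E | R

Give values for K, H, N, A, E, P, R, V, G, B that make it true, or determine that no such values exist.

Unit clause (~H) forces H = False.
Set K = False.
  then (A | K) forces A = True.
Set N = False.
  then (G | N) forces G = True.
  then (E | ~G) forces E = True.
  then (B | ~G) forces B = True.
  then (~B | ~E | R) forces R = True.
Set P = False.
  then (~A | P | ~V) forces V = False.
All clauses satisfied.

K=F, H=F, N=F, A=T, E=T, P=F, R=T, V=F, G=T, B=T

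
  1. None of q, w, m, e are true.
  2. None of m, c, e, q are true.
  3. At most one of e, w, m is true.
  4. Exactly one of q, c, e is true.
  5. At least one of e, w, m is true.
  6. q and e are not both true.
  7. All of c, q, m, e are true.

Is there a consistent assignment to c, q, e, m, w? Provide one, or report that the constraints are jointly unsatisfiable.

Case c = True:
  Constraint (2) is violated (c=T) — contradiction.
Case c = False:
  Constraint (7) is violated (c=F) — contradiction.
Both cases fail — unsatisfiable.

The formula is unsatisfiable.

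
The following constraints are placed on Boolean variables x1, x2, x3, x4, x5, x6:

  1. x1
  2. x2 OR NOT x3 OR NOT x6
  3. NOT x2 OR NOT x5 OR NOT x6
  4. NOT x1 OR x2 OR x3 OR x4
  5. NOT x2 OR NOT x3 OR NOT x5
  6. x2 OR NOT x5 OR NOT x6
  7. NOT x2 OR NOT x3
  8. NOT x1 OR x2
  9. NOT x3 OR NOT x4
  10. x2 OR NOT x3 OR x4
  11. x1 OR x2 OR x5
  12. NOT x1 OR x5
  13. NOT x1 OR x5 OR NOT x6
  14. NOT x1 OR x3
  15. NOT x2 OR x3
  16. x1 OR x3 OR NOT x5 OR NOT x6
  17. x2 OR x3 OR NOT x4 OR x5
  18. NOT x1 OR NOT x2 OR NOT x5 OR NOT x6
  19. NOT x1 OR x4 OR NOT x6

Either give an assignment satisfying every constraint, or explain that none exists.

UNSATISFIABLE

Case x1 = True:
  (NOT x1 OR x2) forces x2 = True.
  (NOT x2 OR NOT x3) forces x3 = False.
  Clause (NOT x1 OR x3) is falsified — contradiction.
Case x1 = False:
  Clause (x1) is falsified — contradiction.
Both cases fail, so the formula is unsatisfiable.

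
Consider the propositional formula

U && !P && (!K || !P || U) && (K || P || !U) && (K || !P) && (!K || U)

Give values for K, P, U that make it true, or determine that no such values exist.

Unit clause (U) forces U = True.
Unit clause (!P) forces P = False.
In (K || P || !U) only K is left, so K = True.
Check each clause:
  (U): U holds.
  (!P): !P holds.
  (!K || !P || U): !P holds.
  (K || P || !U): K holds.
  (K || !P): K holds.
  (!K || U): U holds.
All clauses satisfied.

K = True; P = False; U = True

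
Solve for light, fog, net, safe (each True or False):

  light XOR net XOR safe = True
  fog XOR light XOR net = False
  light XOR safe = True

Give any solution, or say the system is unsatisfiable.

light=T, fog=T, net=F, safe=F

light XOR net XOR safe = T XOR F XOR F = True ✓
fog XOR light XOR net = T XOR T XOR F = False ✓
light XOR safe = T XOR F = True ✓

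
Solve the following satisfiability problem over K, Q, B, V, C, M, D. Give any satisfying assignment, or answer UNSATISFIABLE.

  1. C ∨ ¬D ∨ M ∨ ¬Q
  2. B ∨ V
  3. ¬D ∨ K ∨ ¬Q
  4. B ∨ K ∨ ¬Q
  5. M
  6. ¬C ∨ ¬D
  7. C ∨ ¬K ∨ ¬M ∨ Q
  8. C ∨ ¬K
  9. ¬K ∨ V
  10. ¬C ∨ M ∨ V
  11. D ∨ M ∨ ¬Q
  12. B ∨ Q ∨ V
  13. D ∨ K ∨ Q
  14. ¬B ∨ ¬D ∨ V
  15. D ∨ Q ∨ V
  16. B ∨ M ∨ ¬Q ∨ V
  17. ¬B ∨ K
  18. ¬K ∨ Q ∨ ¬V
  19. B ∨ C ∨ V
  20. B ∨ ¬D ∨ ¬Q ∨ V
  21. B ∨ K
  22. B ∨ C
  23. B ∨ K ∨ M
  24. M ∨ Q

Unit clause (M) forces M = True.
Try K = False:
  (¬B ∨ K) forces B = False.
  clause (B ∨ K) is falsified — backtrack.
So K = True.
  then (C ∨ ¬K) forces C = True.
  then (¬K ∨ V) forces V = True.
  then (¬K ∨ Q ∨ ¬V) forces Q = True.
  then (¬C ∨ ¬D) forces D = False.
Set B = False.
All clauses satisfied.

K=T, Q=T, B=F, V=T, C=T, M=T, D=F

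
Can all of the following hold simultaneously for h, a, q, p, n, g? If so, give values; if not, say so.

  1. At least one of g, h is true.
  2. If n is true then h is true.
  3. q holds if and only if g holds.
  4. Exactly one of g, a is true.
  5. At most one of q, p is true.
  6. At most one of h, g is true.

h=T, a=T, q=F, p=T, n=F, g=F

  (1) {g, h}: 1 true — at least one ✓
  (2) n=F ⇒ h: vacuous ✓
  (3) q=F, g=F — same ✓
  (4) {g, a}: 1 true — exactly one ✓
  (5) {q, p}: 1 true — at most one ✓
  (6) {h, g}: 1 true — at most one ✓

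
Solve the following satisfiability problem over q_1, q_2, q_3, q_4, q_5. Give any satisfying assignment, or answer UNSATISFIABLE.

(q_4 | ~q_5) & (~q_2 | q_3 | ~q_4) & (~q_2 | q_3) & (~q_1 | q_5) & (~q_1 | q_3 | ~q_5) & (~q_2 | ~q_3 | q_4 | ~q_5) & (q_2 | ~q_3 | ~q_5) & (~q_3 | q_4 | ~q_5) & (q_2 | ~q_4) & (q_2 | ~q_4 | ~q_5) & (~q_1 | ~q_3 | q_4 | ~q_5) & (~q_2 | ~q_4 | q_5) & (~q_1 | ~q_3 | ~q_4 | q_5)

Set q_1 = False.
Set q_2 = True.
  then (~q_2 | q_3) forces q_3 = True.
Set q_4 = False.
  then (q_4 | ~q_5) forces q_5 = False.
All clauses satisfied.

q_1=F, q_2=T, q_3=T, q_4=F, q_5=F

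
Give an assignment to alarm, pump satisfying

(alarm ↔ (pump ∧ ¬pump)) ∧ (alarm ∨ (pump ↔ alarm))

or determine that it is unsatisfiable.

alarm=F, pump=F

  alarm ↔ (pump ∧ ¬pump) = True
    pump ∧ ¬pump = False
      ¬pump = True
  alarm ∨ (pump ↔ alarm) = True
    pump ↔ alarm = True
Both conjuncts True, so the formula holds.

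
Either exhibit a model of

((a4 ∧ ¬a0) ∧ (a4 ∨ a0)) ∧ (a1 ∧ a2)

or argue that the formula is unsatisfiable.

a0: False, a1: True, a2: True, a4: True

  (a4 ∧ ¬a0) ∧ (a4 ∨ a0) = True
    a4 ∧ ¬a0 = True
      ¬a0 = True
    a4 ∨ a0 = True
  a1 ∧ a2 = True
Both conjuncts True, so the formula holds.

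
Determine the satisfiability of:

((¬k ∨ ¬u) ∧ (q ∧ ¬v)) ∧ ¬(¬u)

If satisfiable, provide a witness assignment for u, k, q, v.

u: True, k: False, q: True, v: False

  (¬k ∨ ¬u) ∧ (q ∧ ¬v) = True
    ¬k ∨ ¬u = True
      ¬k = True
      ¬u = False
    q ∧ ¬v = True
      ¬v = True
  ¬(¬u) = True
    ¬u = False
Both conjuncts True, so the formula holds.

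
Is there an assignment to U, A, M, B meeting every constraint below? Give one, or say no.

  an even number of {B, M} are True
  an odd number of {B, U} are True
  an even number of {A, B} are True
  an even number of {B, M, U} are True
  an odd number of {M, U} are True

U=F, A=T, M=T, B=T

{B, M}: 2 true → even ✓
{B, U}: 1 true → odd ✓
{A, B}: 2 true → even ✓
{B, M, U}: 2 true → even ✓
{M, U}: 1 true → odd ✓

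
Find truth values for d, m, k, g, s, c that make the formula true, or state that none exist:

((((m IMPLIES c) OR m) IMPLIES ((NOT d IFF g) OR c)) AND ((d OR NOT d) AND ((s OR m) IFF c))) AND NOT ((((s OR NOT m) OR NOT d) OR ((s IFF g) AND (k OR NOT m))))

d = True; m = True; k = False; g = True; s = False; c = True

  (((m IMPLIES c) OR m) IMPLIES ((NOT d IFF g) OR c)) AND ((d OR NOT d) AND ((s OR m) IFF c)) = True
    ((m IMPLIES c) OR m) IMPLIES ((NOT d IFF g) OR c) = True
      (m IMPLIES c) OR m = True
        m IMPLIES c = True
      (NOT d IFF g) OR c = True
        NOT d IFF g = False
          NOT d = False
    (d OR NOT d) AND ((s OR m) IFF c) = True
      d OR NOT d = True
        NOT d = False
      (s OR m) IFF c = True
        s OR m = True
  NOT ((((s OR NOT m) OR NOT d) OR ((s IFF g) AND (k OR NOT m)))) = True
    ((s OR NOT m) OR NOT d) OR ((s IFF g) AND (k OR NOT m)) = False
      (s OR NOT m) OR NOT d = False
        s OR NOT m = False
          NOT m = False
        NOT d = False
      (s IFF g) AND (k OR NOT m) = False
        s IFF g = False
        k OR NOT m = False
          NOT m = False
Both conjuncts True, so the formula holds.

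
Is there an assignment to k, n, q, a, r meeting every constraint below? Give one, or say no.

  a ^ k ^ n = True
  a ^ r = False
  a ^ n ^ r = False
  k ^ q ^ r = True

k = False, n = False, q = False, a = True, r = True

a ^ k ^ n = T ^ F ^ F = True ✓
a ^ r = T ^ T = False ✓
a ^ n ^ r = T ^ F ^ T = False ✓
k ^ q ^ r = F ^ F ^ T = True ✓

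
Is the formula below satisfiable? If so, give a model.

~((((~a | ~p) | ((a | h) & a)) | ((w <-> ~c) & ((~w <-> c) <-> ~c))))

UNSATISFIABLE

Case a = True: the formula becomes ~((True | ((w <-> ~c) & ((~w <-> c) <-> ~c)))) = False.
Case a = False: the formula becomes ~((True | ((w <-> ~c) & ((~w <-> c) <-> ~c)))) = False.
Both cases fail — unsatisfiable.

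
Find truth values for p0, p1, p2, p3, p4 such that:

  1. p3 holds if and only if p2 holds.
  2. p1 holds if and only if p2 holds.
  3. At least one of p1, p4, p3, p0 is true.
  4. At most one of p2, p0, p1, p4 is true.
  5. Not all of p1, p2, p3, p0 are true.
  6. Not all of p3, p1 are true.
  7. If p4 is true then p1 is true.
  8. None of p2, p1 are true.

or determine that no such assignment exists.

p0=T; p1=F; p2=F; p3=F; p4=F

  (1) p3=F, p2=F — same ✓
  (2) p1=F, p2=F — same ✓
  (3) {p1, p4, p3, p0}: 1 true — at least one ✓
  (4) {p2, p0, p1, p4}: 1 true — at most one ✓
  (5) {p1, p2, p3, p0}: 1/4 true — not all ✓
  (6) {p3, p1}: 0/2 true — not all ✓
  (7) p4=F ⇒ p1: vacuous ✓
  (8) {p2, p1}: 0 true — none ✓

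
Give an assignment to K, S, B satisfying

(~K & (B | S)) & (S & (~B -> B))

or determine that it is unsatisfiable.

K = False, S = True, B = True

  ~K & (B | S) = True
    ~K = True
    B | S = True
  S & (~B -> B) = True
    ~B -> B = True
      ~B = False
Both conjuncts True, so the formula holds.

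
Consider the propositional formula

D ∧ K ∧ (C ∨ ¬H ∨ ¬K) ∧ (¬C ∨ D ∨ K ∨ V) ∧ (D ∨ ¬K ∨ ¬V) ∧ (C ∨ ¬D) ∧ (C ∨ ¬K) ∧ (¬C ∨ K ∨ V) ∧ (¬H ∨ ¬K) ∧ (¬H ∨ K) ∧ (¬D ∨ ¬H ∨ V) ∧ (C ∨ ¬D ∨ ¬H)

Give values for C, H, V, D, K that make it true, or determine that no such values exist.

Unit clause (D) forces D = True.
Unit clause (K) forces K = True.
In (C ∨ ¬D) only C is left, so C = True.
In (¬H ∨ ¬K) only ¬H is left, so H = False.
Set V = False.
All clauses satisfied.

C = True, H = False, V = False, D = True, K = True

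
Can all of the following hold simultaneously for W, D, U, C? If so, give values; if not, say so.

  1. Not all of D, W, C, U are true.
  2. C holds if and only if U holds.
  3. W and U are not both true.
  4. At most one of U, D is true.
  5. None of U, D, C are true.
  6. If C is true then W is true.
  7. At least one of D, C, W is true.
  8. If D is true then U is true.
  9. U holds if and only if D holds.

W: True; D: False; U: False; C: False

  (1) {D, W, C, U}: 1/4 true — not all ✓
  (2) C=F, U=F — same ✓
  (3) W=T, U=F — not both ✓
  (4) {U, D}: 0 true — at most one ✓
  (5) {U, D, C}: 0 true — none ✓
  (6) C=F ⇒ W: vacuous ✓
  (7) {D, C, W}: 1 true — at least one ✓
  (8) D=F ⇒ U: vacuous ✓
  (9) U=F, D=F — same ✓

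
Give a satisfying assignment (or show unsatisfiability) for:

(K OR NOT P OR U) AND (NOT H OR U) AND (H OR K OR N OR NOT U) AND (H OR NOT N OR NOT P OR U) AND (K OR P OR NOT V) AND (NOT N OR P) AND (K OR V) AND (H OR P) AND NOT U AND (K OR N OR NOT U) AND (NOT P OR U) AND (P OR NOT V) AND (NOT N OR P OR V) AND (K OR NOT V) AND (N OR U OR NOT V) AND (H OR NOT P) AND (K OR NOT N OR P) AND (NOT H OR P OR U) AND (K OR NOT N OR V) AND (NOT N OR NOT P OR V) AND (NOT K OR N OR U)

Case U = True:
  Clause (NOT U) is falsified — contradiction.
Case U = False:
  (NOT H OR U) forces H = False.
  (H OR P) forces P = True.
  Clause (NOT P OR U) is falsified — contradiction.
Both cases fail, so the formula is unsatisfiable.

Unsatisfiable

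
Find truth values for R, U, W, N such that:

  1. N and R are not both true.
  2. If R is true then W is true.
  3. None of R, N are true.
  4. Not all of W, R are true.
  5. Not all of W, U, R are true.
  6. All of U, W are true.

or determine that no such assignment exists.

R: False, U: True, W: True, N: False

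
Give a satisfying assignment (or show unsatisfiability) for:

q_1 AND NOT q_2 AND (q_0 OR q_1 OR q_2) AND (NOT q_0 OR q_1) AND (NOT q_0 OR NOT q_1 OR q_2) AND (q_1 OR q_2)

Unit clause (q_1) forces q_1 = True.
Unit clause (NOT q_2) forces q_2 = False.
In (NOT q_0 OR NOT q_1 OR q_2) only NOT q_0 is left, so q_0 = False.
Check each clause:
  (q_1): q_1 holds.
  (NOT q_2): NOT q_2 holds.
  (q_0 OR q_1 OR q_2): q_1 holds.
  (NOT q_0 OR q_1): NOT q_0 holds.
  (NOT q_0 OR NOT q_1 OR q_2): NOT q_0 holds.
  (q_1 OR q_2): q_1 holds.
All clauses satisfied.

q_0=F; q_1=T; q_2=F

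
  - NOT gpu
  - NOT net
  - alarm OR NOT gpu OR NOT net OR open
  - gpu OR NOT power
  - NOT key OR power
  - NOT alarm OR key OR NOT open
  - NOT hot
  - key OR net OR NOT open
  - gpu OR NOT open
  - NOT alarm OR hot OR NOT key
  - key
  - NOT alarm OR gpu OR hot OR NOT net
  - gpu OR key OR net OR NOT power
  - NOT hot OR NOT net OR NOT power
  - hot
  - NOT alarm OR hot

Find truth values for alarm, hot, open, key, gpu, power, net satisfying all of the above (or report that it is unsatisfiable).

Unsatisfiable — no assignment works.

Case hot = True:
  Clause (NOT hot) is falsified — contradiction.
Case hot = False:
  Clause (hot) is falsified — contradiction.
Both cases fail, so the formula is unsatisfiable.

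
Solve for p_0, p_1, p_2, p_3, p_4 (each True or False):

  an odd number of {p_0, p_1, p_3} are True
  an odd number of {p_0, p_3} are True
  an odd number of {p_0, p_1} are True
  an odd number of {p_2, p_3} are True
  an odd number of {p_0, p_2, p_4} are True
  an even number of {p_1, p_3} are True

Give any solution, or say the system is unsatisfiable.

p_0 = True, p_1 = False, p_2 = True, p_3 = False, p_4 = True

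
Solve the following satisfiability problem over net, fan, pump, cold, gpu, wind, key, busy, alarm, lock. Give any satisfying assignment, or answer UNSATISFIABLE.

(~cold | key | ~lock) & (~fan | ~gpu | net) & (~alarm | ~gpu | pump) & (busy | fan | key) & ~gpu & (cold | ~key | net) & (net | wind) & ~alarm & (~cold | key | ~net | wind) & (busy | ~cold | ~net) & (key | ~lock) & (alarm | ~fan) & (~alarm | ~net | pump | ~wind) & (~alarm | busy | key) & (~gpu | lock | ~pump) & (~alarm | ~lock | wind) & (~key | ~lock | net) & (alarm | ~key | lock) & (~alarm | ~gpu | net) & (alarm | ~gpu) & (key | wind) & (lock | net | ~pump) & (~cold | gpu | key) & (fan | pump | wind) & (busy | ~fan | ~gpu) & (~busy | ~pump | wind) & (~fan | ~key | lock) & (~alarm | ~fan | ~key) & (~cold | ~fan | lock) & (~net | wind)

Unit clause (~gpu) forces gpu = False.
Unit clause (~alarm) forces alarm = False.
In (alarm | ~fan) only ~fan is left, so fan = False.
Set net = True.
  then (~net | wind) forces wind = True.
Set pump = False.
Set cold = False.
Set key = True.
  then (alarm | ~key | lock) forces lock = True.
Set busy = False.
All clauses satisfied.

net = True, fan = False, pump = False, cold = False, gpu = False, wind = True, key = True, busy = False, alarm = False, lock = True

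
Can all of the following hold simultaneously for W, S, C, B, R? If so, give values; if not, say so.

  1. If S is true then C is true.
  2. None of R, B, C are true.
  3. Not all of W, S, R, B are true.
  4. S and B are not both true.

W: False, S: False, C: False, B: False, R: False

  (1) S=F ⇒ C: vacuous ✓
  (2) {R, B, C}: 0 true — none ✓
  (3) {W, S, R, B}: 0/4 true — not all ✓
  (4) S=F, B=F — not both ✓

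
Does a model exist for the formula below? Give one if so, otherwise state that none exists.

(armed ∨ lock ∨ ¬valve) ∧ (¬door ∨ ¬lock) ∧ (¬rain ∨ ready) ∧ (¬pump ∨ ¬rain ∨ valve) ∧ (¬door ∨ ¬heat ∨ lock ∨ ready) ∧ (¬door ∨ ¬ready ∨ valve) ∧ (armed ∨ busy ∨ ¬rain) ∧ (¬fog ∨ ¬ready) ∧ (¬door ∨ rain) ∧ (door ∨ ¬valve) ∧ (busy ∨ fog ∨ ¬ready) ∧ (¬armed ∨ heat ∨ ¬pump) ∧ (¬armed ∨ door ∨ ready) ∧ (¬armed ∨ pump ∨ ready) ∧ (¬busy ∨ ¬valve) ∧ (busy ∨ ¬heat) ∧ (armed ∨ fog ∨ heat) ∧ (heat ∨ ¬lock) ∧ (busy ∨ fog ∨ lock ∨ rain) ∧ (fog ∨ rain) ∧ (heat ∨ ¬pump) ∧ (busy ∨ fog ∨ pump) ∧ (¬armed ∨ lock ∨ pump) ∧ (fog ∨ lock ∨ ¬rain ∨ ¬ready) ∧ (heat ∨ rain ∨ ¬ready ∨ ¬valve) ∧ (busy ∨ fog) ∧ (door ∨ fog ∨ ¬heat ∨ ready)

ready = False, busy = False, fog = True, pump = False, valve = False, rain = False, lock = False, armed = False, door = False, heat = False

Set ready = False.
  then (¬rain ∨ ready) forces rain = False.
  then (¬door ∨ rain) forces door = False.
  then (door ∨ ¬valve) forces valve = False.
  then (¬armed ∨ door ∨ ready) forces armed = False.
  then (fog ∨ rain) forces fog = True.
Set busy = False.
  then (busy ∨ ¬heat) forces heat = False.
  then (heat ∨ ¬lock) forces lock = False.
  then (heat ∨ ¬pump) forces pump = False.
All clauses satisfied.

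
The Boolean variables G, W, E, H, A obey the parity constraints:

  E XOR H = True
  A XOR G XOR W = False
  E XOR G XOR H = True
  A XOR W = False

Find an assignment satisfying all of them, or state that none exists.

G = False; W = True; E = False; H = True; A = True

E XOR H = F XOR T = True ✓
A XOR G XOR W = T XOR F XOR T = False ✓
E XOR G XOR H = F XOR F XOR T = True ✓
A XOR W = T XOR T = False ✓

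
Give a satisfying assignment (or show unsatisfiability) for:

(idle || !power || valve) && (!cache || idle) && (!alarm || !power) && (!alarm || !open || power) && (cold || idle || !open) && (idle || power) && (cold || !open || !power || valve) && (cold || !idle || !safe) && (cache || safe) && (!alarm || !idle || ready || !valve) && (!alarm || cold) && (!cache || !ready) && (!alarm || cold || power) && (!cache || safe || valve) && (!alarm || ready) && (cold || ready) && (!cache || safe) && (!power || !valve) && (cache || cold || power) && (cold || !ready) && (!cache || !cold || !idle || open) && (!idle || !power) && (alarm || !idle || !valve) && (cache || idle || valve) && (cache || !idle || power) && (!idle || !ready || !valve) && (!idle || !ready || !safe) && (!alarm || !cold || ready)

Set safe = True.
Set ready = False.
  then (!alarm || ready) forces alarm = False.
  then (cold || ready) forces cold = True.
Try power = True:
  (!power || !valve) forces valve = False.
  (idle || !power || valve) forces idle = True.
  clause (!idle || !power) is falsified — backtrack.
So power = False.
  then (idle || power) forces idle = True.
  then (alarm || !idle || !valve) forces valve = False.
  then (cache || !idle || power) forces cache = True.
  then (!cache || !cold || !idle || open) forces open = True.
All clauses satisfied.

safe = True; ready = False; cold = True; power = False; idle = True; alarm = False; cache = True; valve = False; open = True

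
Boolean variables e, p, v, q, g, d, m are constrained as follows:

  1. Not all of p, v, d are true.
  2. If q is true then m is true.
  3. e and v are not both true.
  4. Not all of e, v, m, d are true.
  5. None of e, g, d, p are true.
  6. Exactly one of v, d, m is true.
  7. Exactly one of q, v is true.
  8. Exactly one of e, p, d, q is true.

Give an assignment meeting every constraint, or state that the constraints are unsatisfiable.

e: False; p: False; v: False; q: True; g: False; d: False; m: True

  (1) {p, v, d}: 0/3 true — not all ✓
  (2) q=T ⇒ m: T ✓
  (3) e=F, v=F — not both ✓
  (4) {e, v, m, d}: 1/4 true — not all ✓
  (5) {e, g, d, p}: 0 true — none ✓
  (6) {v, d, m}: 1 true — exactly one ✓
  (7) {q, v}: 1 true — exactly one ✓
  (8) {e, p, d, q}: 1 true — exactly one ✓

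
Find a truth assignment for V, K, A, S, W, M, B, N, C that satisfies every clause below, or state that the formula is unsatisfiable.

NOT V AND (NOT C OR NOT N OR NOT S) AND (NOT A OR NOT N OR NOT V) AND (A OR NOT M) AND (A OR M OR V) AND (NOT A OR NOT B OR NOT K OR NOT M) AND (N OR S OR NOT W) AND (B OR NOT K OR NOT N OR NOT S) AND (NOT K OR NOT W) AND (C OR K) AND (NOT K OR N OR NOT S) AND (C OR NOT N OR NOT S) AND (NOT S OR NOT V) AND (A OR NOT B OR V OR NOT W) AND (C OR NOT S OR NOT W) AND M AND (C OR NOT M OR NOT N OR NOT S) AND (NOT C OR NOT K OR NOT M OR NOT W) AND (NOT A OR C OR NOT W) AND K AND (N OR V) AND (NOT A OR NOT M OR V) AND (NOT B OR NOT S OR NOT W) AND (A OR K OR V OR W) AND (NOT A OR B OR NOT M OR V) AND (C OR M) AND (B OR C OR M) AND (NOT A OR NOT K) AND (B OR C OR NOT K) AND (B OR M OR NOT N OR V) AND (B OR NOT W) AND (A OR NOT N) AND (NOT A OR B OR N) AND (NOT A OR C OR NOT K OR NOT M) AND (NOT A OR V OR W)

Unsatisfiable — no assignment works.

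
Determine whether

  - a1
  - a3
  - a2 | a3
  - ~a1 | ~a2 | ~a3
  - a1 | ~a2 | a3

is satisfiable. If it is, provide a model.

Unit clause (a1) forces a1 = True.
Unit clause (a3) forces a3 = True.
In (~a1 | ~a2 | ~a3) only ~a2 is left, so a2 = False.
Check each clause:
  (a1): a1 holds.
  (a3): a3 holds.
  (a2 | a3): a3 holds.
  (~a1 | ~a2 | ~a3): ~a2 holds.
  (a1 | ~a2 | a3): a1 holds.
All clauses satisfied.

a1 = True, a2 = False, a3 = True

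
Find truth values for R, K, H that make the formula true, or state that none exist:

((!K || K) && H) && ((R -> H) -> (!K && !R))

R = False; K = False; H = True

  (!K || K) && H = True
    !K || K = True
      !K = True
  (R -> H) -> (!K && !R) = True
    R -> H = True
    !K && !R = True
      !K = True
      !R = True
Both conjuncts True, so the formula holds.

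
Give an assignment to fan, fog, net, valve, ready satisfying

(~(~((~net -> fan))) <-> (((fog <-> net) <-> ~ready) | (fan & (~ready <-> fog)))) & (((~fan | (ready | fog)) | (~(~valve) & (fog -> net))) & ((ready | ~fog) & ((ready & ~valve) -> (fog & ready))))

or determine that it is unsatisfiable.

fan: False, fog: False, net: True, valve: True, ready: True

  ~(~((~net -> fan))) <-> (((fog <-> net) <-> ~ready) | (fan & (~ready <-> fog))) = True
    ~(~((~net -> fan))) = True
      ~((~net -> fan)) = False
        ~net -> fan = True
          ~net = False
    ((fog <-> net) <-> ~ready) | (fan & (~ready <-> fog)) = True
      (fog <-> net) <-> ~ready = True
        fog <-> net = False
        ~ready = False
      fan & (~ready <-> fog) = False
        ~ready <-> fog = True
          ~ready = False
  ((~fan | (ready | fog)) | (~(~valve) & (fog -> net))) & ((ready | ~fog) & ((ready & ~valve) -> (fog & ready))) = True
    (~fan | (ready | fog)) | (~(~valve) & (fog -> net)) = True
      ~fan | (ready | fog) = True
        ~fan = True
        ready | fog = True
      ~(~valve) & (fog -> net) = True
        ~(~valve) = True
          ~valve = False
        fog -> net = True
    (ready | ~fog) & ((ready & ~valve) -> (fog & ready)) = True
      ready | ~fog = True
        ~fog = True
      (ready & ~valve) -> (fog & ready) = True
        ready & ~valve = False
          ~valve = False
        fog & ready = False
Both conjuncts True, so the formula holds.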